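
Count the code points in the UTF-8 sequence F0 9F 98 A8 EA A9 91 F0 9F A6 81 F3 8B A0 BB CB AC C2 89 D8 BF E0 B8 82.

Byte at offset 0: 0xF0 = 11110000 → 4-byte char (#1). Advance 4.
Byte at offset 4: 0xEA = 11101010 → 3-byte char (#2). Advance 3.
Byte at offset 7: 0xF0 = 11110000 → 4-byte char (#3). Advance 4.
Byte at offset 11: 0xF3 = 11110011 → 4-byte char (#4). Advance 4.
Byte at offset 15: 0xCB = 11001011 → 2-byte char (#5). Advance 2.
Byte at offset 17: 0xC2 = 11000010 → 2-byte char (#6). Advance 2.
Byte at offset 19: 0xD8 = 11011000 → 2-byte char (#7). Advance 2.
Byte at offset 21: 0xE0 = 11100000 → 3-byte char (#8). Advance 3.
Reached end at offset 24 after 8 code points.

8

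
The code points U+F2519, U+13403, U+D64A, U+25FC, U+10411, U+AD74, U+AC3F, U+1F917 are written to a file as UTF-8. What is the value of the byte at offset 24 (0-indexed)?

0xF0

U+F2519 → 4-byte form F3 B2 94 99 at offsets 0–3.
U+13403 → 4-byte form F0 93 90 83 at offsets 4–7.
U+D64A → 3-byte form ED 99 8A at offsets 8–10.
U+25FC → 3-byte form E2 97 BC at offsets 11–13.
U+10411 → 4-byte form F0 90 90 91 at offsets 14–17.
U+AD74 → 3-byte form EA B5 B4 at offsets 18–20.
U+AC3F → 3-byte form EA B0 BF at offsets 21–23.
U+1F917 → 4-byte form F0 9F A4 97 at offsets 24–27.
Offset 24 falls in char 8's range; it's byte 1 of F0 9F A4 97 = 0xF0.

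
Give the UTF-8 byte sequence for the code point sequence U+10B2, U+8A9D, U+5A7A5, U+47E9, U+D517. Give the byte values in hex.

U+10B2: 3-byte form → E1 82 B2.
U+8A9D: 3-byte form → E8 AA 9D.
U+5A7A5: 4-byte form → F1 9A 9E A5.
U+47E9: 3-byte form → E4 9F A9.
U+D517: 3-byte form → ED 94 97.
Concatenated (16 bytes): E1 82 B2 E8 AA 9D F1 9A 9E A5 E4 9F A9 ED 94 97.

E1 82 B2 E8 AA 9D F1 9A 9E A5 E4 9F A9 ED 94 97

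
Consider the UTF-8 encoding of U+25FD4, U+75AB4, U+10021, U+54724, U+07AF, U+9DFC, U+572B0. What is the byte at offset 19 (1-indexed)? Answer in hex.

1-indexed offset 19 is 0-indexed offset 18.
U+25FD4 → 4-byte form F0 A5 BF 94 at offsets 0–3.
U+75AB4 → 4-byte form F1 B5 AA B4 at offsets 4–7.
U+10021 → 4-byte form F0 90 80 A1 at offsets 8–11.
U+54724 → 4-byte form F1 94 9C A4 at offsets 12–15.
U+07AF → 2-byte form DE AF at offsets 16–17.
U+9DFC → 3-byte form E9 B7 BC at offsets 18–20.
Offset 18 falls in char 6's range; it's byte 1 of E9 B7 BC = 0xE9.

0xE9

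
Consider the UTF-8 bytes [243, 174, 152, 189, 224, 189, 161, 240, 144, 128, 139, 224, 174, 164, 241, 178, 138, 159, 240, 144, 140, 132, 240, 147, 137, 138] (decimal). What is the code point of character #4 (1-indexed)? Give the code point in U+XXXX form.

U+0BA4

Offset 0: leading byte 0xF3 = 11110011 → 4-byte char #1 = F3 AE 98 BD.
Offset 4: leading byte 0xE0 = 11100000 → 3-byte char #2 = E0 BD A1.
Offset 7: leading byte 0xF0 = 11110000 → 4-byte char #3 = F0 90 80 8B.
Offset 11: leading byte 0xE0 = 11100000 → 3-byte char #4 = E0 AE A4.
Leading byte 0xE0 = 11100000 matches 1110xxxx → 3-byte sequence.
Byte 1: 0xE0 = 11100000, payload 0000 (4 bits).
Byte 2: 0xAE = 10101110 (10xxxxxx ✓), payload 101110.
Byte 3: 0xA4 = 10100100 (10xxxxxx ✓), payload 100100.
Concatenate: 0000101110100100 = 0xBA4 (16 bits → U+0BA4).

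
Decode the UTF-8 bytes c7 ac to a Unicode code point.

U+01EC

Leading byte 0xC7 = 11000111 matches 110xxxxx → 2-byte sequence.
Byte 1: 0xC7 = 11000111, payload 00111 (5 bits).
Byte 2: 0xAC = 10101100 (10xxxxxx ✓), payload 101100.
Concatenate: 00111101100 = 0x1EC (11 bits → U+01EC).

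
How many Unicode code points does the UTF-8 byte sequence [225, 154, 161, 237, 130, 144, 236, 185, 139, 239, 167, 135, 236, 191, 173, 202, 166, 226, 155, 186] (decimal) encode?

7

Byte at offset 0: 0xE1 = 11100001 → 3-byte char (#1). Advance 3.
Byte at offset 3: 0xED = 11101101 → 3-byte char (#2). Advance 3.
Byte at offset 6: 0xEC = 11101100 → 3-byte char (#3). Advance 3.
Byte at offset 9: 0xEF = 11101111 → 3-byte char (#4). Advance 3.
Byte at offset 12: 0xEC = 11101100 → 3-byte char (#5). Advance 3.
Byte at offset 15: 0xCA = 11001010 → 2-byte char (#6). Advance 2.
Byte at offset 17: 0xE2 = 11100010 → 3-byte char (#7). Advance 3.
Reached end at offset 20 after 7 code points.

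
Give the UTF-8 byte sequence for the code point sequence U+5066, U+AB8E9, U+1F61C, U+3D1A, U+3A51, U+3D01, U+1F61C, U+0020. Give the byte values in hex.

U+5066: 3-byte form → E5 81 A6.
U+AB8E9: 4-byte form → F2 AB A3 A9.
U+1F61C: 4-byte form → F0 9F 98 9C.
U+3D1A: 3-byte form → E3 B4 9A.
U+3A51: 3-byte form → E3 A9 91.
U+3D01: 3-byte form → E3 B4 81.
U+1F61C: 4-byte form → F0 9F 98 9C.
U+0020: 1-byte form → 20.
Concatenated (25 bytes): E5 81 A6 F2 AB A3 A9 F0 9F 98 9C E3 B4 9A E3 A9 91 E3 B4 81 F0 9F 98 9C 20.

E5 81 A6 F2 AB A3 A9 F0 9F 98 9C E3 B4 9A E3 A9 91 E3 B4 81 F0 9F 98 9C 20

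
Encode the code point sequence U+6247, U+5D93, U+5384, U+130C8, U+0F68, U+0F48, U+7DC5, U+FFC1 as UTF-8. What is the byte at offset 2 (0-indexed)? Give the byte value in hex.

0x87

U+6247 → 3-byte form E6 89 87 at offsets 0–2.
Offset 2 falls in char 1's range; it's byte 3 of E6 89 87 = 0x87.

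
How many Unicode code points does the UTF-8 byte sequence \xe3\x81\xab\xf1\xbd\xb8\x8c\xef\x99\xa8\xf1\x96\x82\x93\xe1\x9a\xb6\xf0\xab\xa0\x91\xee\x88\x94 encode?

Byte at offset 0: 0xE3 = 11100011 → 3-byte char (#1). Advance 3.
Byte at offset 3: 0xF1 = 11110001 → 4-byte char (#2). Advance 4.
Byte at offset 7: 0xEF = 11101111 → 3-byte char (#3). Advance 3.
Byte at offset 10: 0xF1 = 11110001 → 4-byte char (#4). Advance 4.
Byte at offset 14: 0xE1 = 11100001 → 3-byte char (#5). Advance 3.
Byte at offset 17: 0xF0 = 11110000 → 4-byte char (#6). Advance 4.
Byte at offset 21: 0xEE = 11101110 → 3-byte char (#7). Advance 3.
Reached end at offset 24 after 7 code points.

7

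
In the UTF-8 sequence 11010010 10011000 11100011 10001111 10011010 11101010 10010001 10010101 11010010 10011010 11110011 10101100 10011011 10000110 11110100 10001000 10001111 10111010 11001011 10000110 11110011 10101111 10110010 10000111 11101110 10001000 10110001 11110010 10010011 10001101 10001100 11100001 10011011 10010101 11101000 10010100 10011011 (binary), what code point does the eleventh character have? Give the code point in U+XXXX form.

Offset 0: leading byte 0xD2 = 11010010 → 2-byte char #1 = D2 98.
Offset 2: leading byte 0xE3 = 11100011 → 3-byte char #2 = E3 8F 9A.
Offset 5: leading byte 0xEA = 11101010 → 3-byte char #3 = EA 91 95.
Offset 8: leading byte 0xD2 = 11010010 → 2-byte char #4 = D2 9A.
Offset 10: leading byte 0xF3 = 11110011 → 4-byte char #5 = F3 AC 9B 86.
Offset 14: leading byte 0xF4 = 11110100 → 4-byte char #6 = F4 88 8F BA.
Offset 18: leading byte 0xCB = 11001011 → 2-byte char #7 = CB 86.
Offset 20: leading byte 0xF3 = 11110011 → 4-byte char #8 = F3 AF B2 87.
Offset 24: leading byte 0xEE = 11101110 → 3-byte char #9 = EE 88 B1.
Offset 27: leading byte 0xF2 = 11110010 → 4-byte char #10 = F2 93 8D 8C.
Offset 31: leading byte 0xE1 = 11100001 → 3-byte char #11 = E1 9B 95.
Leading byte 0xE1 = 11100001 matches 1110xxxx → 3-byte sequence.
Byte 1: 0xE1 = 11100001, payload 0001 (4 bits).
Byte 2: 0x9B = 10011011 (10xxxxxx ✓), payload 011011.
Byte 3: 0x95 = 10010101 (10xxxxxx ✓), payload 010101.
Concatenate: 0001011011010101 = 0x16D5 (16 bits → U+16D5).

U+16D5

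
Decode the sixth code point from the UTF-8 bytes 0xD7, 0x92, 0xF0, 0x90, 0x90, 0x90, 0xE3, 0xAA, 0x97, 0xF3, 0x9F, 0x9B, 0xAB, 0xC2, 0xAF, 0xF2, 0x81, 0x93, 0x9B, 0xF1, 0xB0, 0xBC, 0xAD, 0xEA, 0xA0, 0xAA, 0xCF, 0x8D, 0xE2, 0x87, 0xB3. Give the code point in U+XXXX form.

Offset 0: leading byte 0xD7 = 11010111 → 2-byte char #1 = D7 92.
Offset 2: leading byte 0xF0 = 11110000 → 4-byte char #2 = F0 90 90 90.
Offset 6: leading byte 0xE3 = 11100011 → 3-byte char #3 = E3 AA 97.
Offset 9: leading byte 0xF3 = 11110011 → 4-byte char #4 = F3 9F 9B AB.
Offset 13: leading byte 0xC2 = 11000010 → 2-byte char #5 = C2 AF.
Offset 15: leading byte 0xF2 = 11110010 → 4-byte char #6 = F2 81 93 9B.
Leading byte 0xF2 = 11110010 matches 11110xxx → 4-byte sequence.
Byte 1: 0xF2 = 11110010, payload 010 (3 bits).
Byte 2: 0x81 = 10000001 (10xxxxxx ✓), payload 000001.
Byte 3: 0x93 = 10010011 (10xxxxxx ✓), payload 010011.
Byte 4: 0x9B = 10011011 (10xxxxxx ✓), payload 011011.
Concatenate: 010000001010011011011 = 0x814DB (21 bits → U+814DB).

U+814DB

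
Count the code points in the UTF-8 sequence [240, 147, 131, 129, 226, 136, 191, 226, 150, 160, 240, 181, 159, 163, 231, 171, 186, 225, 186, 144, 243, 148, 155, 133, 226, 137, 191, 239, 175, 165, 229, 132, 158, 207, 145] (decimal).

Byte at offset 0: 0xF0 = 11110000 → 4-byte char (#1). Advance 4.
Byte at offset 4: 0xE2 = 11100010 → 3-byte char (#2). Advance 3.
Byte at offset 7: 0xE2 = 11100010 → 3-byte char (#3). Advance 3.
Byte at offset 10: 0xF0 = 11110000 → 4-byte char (#4). Advance 4.
Byte at offset 14: 0xE7 = 11100111 → 3-byte char (#5). Advance 3.
Byte at offset 17: 0xE1 = 11100001 → 3-byte char (#6). Advance 3.
Byte at offset 20: 0xF3 = 11110011 → 4-byte char (#7). Advance 4.
Byte at offset 24: 0xE2 = 11100010 → 3-byte char (#8). Advance 3.
Byte at offset 27: 0xEF = 11101111 → 3-byte char (#9). Advance 3.
Byte at offset 30: 0xE5 = 11100101 → 3-byte char (#10). Advance 3.
Byte at offset 33: 0xCF = 11001111 → 2-byte char (#11). Advance 2.
Reached end at offset 35 after 11 code points.

11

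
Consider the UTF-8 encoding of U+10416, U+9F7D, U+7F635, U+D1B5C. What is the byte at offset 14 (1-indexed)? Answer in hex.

1-indexed offset 14 is 0-indexed offset 13.
U+10416 → 4-byte form F0 90 90 96 at offsets 0–3.
U+9F7D → 3-byte form E9 BD BD at offsets 4–6.
U+7F635 → 4-byte form F1 BF 98 B5 at offsets 7–10.
U+D1B5C → 4-byte form F3 91 AD 9C at offsets 11–14.
Offset 13 falls in char 4's range; it's byte 3 of F3 91 AD 9C = 0xAD.

0xAD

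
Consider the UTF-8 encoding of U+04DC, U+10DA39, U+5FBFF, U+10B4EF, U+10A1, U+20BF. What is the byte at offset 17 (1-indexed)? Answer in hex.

0xA1

1-indexed offset 17 is 0-indexed offset 16.
U+04DC → 2-byte form D3 9C at offsets 0–1.
U+10DA39 → 4-byte form F4 8D A8 B9 at offsets 2–5.
U+5FBFF → 4-byte form F1 9F AF BF at offsets 6–9.
U+10B4EF → 4-byte form F4 8B 93 AF at offsets 10–13.
U+10A1 → 3-byte form E1 82 A1 at offsets 14–16.
Offset 16 falls in char 5's range; it's byte 3 of E1 82 A1 = 0xA1.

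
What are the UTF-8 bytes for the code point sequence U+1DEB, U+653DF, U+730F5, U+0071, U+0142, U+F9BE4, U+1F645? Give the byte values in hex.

U+1DEB: 3-byte form → E1 B7 AB.
U+653DF: 4-byte form → F1 A5 8F 9F.
U+730F5: 4-byte form → F1 B3 83 B5.
U+0071: 1-byte form → 71.
U+0142: 2-byte form → C5 82.
U+F9BE4: 4-byte form → F3 B9 AF A4.
U+1F645: 4-byte form → F0 9F 99 85.
Concatenated (22 bytes): E1 B7 AB F1 A5 8F 9F F1 B3 83 B5 71 C5 82 F3 B9 AF A4 F0 9F 99 85.

E1 B7 AB F1 A5 8F 9F F1 B3 83 B5 71 C5 82 F3 B9 AF A4 F0 9F 99 85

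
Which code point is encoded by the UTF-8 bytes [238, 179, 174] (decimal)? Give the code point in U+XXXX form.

Leading byte 0xEE = 11101110 matches 1110xxxx → 3-byte sequence.
Byte 1: 0xEE = 11101110, payload 1110 (4 bits).
Byte 2: 0xB3 = 10110011 (10xxxxxx ✓), payload 110011.
Byte 3: 0xAE = 10101110 (10xxxxxx ✓), payload 101110.
Concatenate: 1110110011101110 = 0xECEE (16 bits → U+ECEE).

U+ECEE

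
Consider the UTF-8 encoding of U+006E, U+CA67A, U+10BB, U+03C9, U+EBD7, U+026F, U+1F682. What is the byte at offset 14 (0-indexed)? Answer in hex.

0xAF

U+006E → 1-byte form 6E at offsets 0–0.
U+CA67A → 4-byte form F3 8A 99 BA at offsets 1–4.
U+10BB → 3-byte form E1 82 BB at offsets 5–7.
U+03C9 → 2-byte form CF 89 at offsets 8–9.
U+EBD7 → 3-byte form EE AF 97 at offsets 10–12.
U+026F → 2-byte form C9 AF at offsets 13–14.
Offset 14 falls in char 6's range; it's byte 2 of C9 AF = 0xAF.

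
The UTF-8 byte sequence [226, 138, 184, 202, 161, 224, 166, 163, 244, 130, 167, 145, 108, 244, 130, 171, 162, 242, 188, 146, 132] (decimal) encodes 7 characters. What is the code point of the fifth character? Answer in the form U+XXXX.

U+006C

Offset 0: leading byte 0xE2 = 11100010 → 3-byte char #1 = E2 8A B8.
Offset 3: leading byte 0xCA = 11001010 → 2-byte char #2 = CA A1.
Offset 5: leading byte 0xE0 = 11100000 → 3-byte char #3 = E0 A6 A3.
Offset 8: leading byte 0xF4 = 11110100 → 4-byte char #4 = F4 82 A7 91.
Offset 12: leading byte 0x6C = 01101100 → 1-byte char #5 = 6C.
Leading byte 0x6C = 01101100 matches 0xxxxxxx → 1-byte sequence.
Byte 1: 0x6C = 01101100, payload 1101100 (7 bits).
Concatenate: 1101100 = 0x6C (7 bits → U+006C).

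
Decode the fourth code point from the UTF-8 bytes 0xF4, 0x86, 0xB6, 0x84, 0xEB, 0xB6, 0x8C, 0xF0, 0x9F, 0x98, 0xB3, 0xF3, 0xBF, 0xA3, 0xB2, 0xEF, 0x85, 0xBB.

U+FF8F2

Offset 0: leading byte 0xF4 = 11110100 → 4-byte char #1 = F4 86 B6 84.
Offset 4: leading byte 0xEB = 11101011 → 3-byte char #2 = EB B6 8C.
Offset 7: leading byte 0xF0 = 11110000 → 4-byte char #3 = F0 9F 98 B3.
Offset 11: leading byte 0xF3 = 11110011 → 4-byte char #4 = F3 BF A3 B2.
Leading byte 0xF3 = 11110011 matches 11110xxx → 4-byte sequence.
Byte 1: 0xF3 = 11110011, payload 011 (3 bits).
Byte 2: 0xBF = 10111111 (10xxxxxx ✓), payload 111111.
Byte 3: 0xA3 = 10100011 (10xxxxxx ✓), payload 100011.
Byte 4: 0xB2 = 10110010 (10xxxxxx ✓), payload 110010.
Concatenate: 011111111100011110010 = 0xFF8F2 (21 bits → U+FF8F2).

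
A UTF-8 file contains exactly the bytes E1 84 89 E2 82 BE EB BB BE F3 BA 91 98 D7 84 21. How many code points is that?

Byte at offset 0: 0xE1 = 11100001 → 3-byte char (#1). Advance 3.
Byte at offset 3: 0xE2 = 11100010 → 3-byte char (#2). Advance 3.
Byte at offset 6: 0xEB = 11101011 → 3-byte char (#3). Advance 3.
Byte at offset 9: 0xF3 = 11110011 → 4-byte char (#4). Advance 4.
Byte at offset 13: 0xD7 = 11010111 → 2-byte char (#5). Advance 2.
Byte at offset 15: 0x21 = 00100001 → 1-byte char (#6). Advance 1.
Reached end at offset 16 after 6 code points.

6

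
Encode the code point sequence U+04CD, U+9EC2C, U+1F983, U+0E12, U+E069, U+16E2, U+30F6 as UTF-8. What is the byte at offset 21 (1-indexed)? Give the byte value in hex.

1-indexed offset 21 is 0-indexed offset 20.
U+04CD → 2-byte form D3 8D at offsets 0–1.
U+9EC2C → 4-byte form F2 9E B0 AC at offsets 2–5.
U+1F983 → 4-byte form F0 9F A6 83 at offsets 6–9.
U+0E12 → 3-byte form E0 B8 92 at offsets 10–12.
U+E069 → 3-byte form EE 81 A9 at offsets 13–15.
U+16E2 → 3-byte form E1 9B A2 at offsets 16–18.
U+30F6 → 3-byte form E3 83 B6 at offsets 19–21.
Offset 20 falls in char 7's range; it's byte 2 of E3 83 B6 = 0x83.

0x83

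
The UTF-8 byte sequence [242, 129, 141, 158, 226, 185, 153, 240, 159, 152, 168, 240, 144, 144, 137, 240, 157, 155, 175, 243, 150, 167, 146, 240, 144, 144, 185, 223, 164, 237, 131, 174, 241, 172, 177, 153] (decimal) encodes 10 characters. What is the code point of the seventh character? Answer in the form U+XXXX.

Offset 0: leading byte 0xF2 = 11110010 → 4-byte char #1 = F2 81 8D 9E.
Offset 4: leading byte 0xE2 = 11100010 → 3-byte char #2 = E2 B9 99.
Offset 7: leading byte 0xF0 = 11110000 → 4-byte char #3 = F0 9F 98 A8.
Offset 11: leading byte 0xF0 = 11110000 → 4-byte char #4 = F0 90 90 89.
Offset 15: leading byte 0xF0 = 11110000 → 4-byte char #5 = F0 9D 9B AF.
Offset 19: leading byte 0xF3 = 11110011 → 4-byte char #6 = F3 96 A7 92.
Offset 23: leading byte 0xF0 = 11110000 → 4-byte char #7 = F0 90 90 B9.
Leading byte 0xF0 = 11110000 matches 11110xxx → 4-byte sequence.
Byte 1: 0xF0 = 11110000, payload 000 (3 bits).
Byte 2: 0x90 = 10010000 (10xxxxxx ✓), payload 010000.
Byte 3: 0x90 = 10010000 (10xxxxxx ✓), payload 010000.
Byte 4: 0xB9 = 10111001 (10xxxxxx ✓), payload 111001.
Concatenate: 000010000010000111001 = 0x10439 (21 bits → U+10439).

U+10439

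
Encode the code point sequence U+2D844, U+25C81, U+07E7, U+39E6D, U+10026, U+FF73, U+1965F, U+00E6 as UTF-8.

U+2D844: 4-byte form → F0 AD A1 84.
U+25C81: 4-byte form → F0 A5 B2 81.
U+07E7: 2-byte form → DF A7.
U+39E6D: 4-byte form → F0 B9 B9 AD.
U+10026: 4-byte form → F0 90 80 A6.
U+FF73: 3-byte form → EF BD B3.
U+1965F: 4-byte form → F0 99 99 9F.
U+00E6: 2-byte form → C3 A6.
Concatenated (27 bytes): F0 AD A1 84 F0 A5 B2 81 DF A7 F0 B9 B9 AD F0 90 80 A6 EF BD B3 F0 99 99 9F C3 A6.

F0 AD A1 84 F0 A5 B2 81 DF A7 F0 B9 B9 AD F0 90 80 A6 EF BD B3 F0 99 99 9F C3 A6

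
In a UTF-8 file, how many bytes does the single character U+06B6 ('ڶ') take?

2

U+06B6 = 0x6B6. UTF-8 uses 1 byte below 0x80, 2 below 0x800, 3 below 0x10000, 4 up to 0x10FFFF. 0x6B6 is in U+0080–U+07FF → 2 bytes.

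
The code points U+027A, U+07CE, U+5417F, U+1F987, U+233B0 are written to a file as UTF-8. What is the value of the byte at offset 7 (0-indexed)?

0xBF

U+027A → 2-byte form C9 BA at offsets 0–1.
U+07CE → 2-byte form DF 8E at offsets 2–3.
U+5417F → 4-byte form F1 94 85 BF at offsets 4–7.
Offset 7 falls in char 3's range; it's byte 4 of F1 94 85 BF = 0xBF.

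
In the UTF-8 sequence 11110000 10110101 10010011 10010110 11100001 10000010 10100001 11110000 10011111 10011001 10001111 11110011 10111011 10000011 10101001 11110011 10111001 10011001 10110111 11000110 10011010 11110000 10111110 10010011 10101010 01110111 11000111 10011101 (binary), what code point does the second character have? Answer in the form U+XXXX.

Offset 0: leading byte 0xF0 = 11110000 → 4-byte char #1 = F0 B5 93 96.
Offset 4: leading byte 0xE1 = 11100001 → 3-byte char #2 = E1 82 A1.
Leading byte 0xE1 = 11100001 matches 1110xxxx → 3-byte sequence.
Byte 1: 0xE1 = 11100001, payload 0001 (4 bits).
Byte 2: 0x82 = 10000010 (10xxxxxx ✓), payload 000010.
Byte 3: 0xA1 = 10100001 (10xxxxxx ✓), payload 100001.
Concatenate: 0001000010100001 = 0x10A1 (16 bits → U+10A1).

U+10A1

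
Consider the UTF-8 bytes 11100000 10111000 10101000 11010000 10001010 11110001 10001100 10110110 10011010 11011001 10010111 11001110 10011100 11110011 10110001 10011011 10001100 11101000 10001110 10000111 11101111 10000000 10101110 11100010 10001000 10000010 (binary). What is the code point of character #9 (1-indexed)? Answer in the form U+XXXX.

U+2202

Offset 0: leading byte 0xE0 = 11100000 → 3-byte char #1 = E0 B8 A8.
Offset 3: leading byte 0xD0 = 11010000 → 2-byte char #2 = D0 8A.
Offset 5: leading byte 0xF1 = 11110001 → 4-byte char #3 = F1 8C B6 9A.
Offset 9: leading byte 0xD9 = 11011001 → 2-byte char #4 = D9 97.
Offset 11: leading byte 0xCE = 11001110 → 2-byte char #5 = CE 9C.
Offset 13: leading byte 0xF3 = 11110011 → 4-byte char #6 = F3 B1 9B 8C.
Offset 17: leading byte 0xE8 = 11101000 → 3-byte char #7 = E8 8E 87.
Offset 20: leading byte 0xEF = 11101111 → 3-byte char #8 = EF 80 AE.
Offset 23: leading byte 0xE2 = 11100010 → 3-byte char #9 = E2 88 82.
Leading byte 0xE2 = 11100010 matches 1110xxxx → 3-byte sequence.
Byte 1: 0xE2 = 11100010, payload 0010 (4 bits).
Byte 2: 0x88 = 10001000 (10xxxxxx ✓), payload 001000.
Byte 3: 0x82 = 10000010 (10xxxxxx ✓), payload 000010.
Concatenate: 0010001000000010 = 0x2202 (16 bits → U+2202).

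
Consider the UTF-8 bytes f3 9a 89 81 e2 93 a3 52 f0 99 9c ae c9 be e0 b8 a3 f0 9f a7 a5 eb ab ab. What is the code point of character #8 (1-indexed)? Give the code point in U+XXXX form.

U+BAEB

Offset 0: leading byte 0xF3 = 11110011 → 4-byte char #1 = F3 9A 89 81.
Offset 4: leading byte 0xE2 = 11100010 → 3-byte char #2 = E2 93 A3.
Offset 7: leading byte 0x52 = 01010010 → 1-byte char #3 = 52.
Offset 8: leading byte 0xF0 = 11110000 → 4-byte char #4 = F0 99 9C AE.
Offset 12: leading byte 0xC9 = 11001001 → 2-byte char #5 = C9 BE.
Offset 14: leading byte 0xE0 = 11100000 → 3-byte char #6 = E0 B8 A3.
Offset 17: leading byte 0xF0 = 11110000 → 4-byte char #7 = F0 9F A7 A5.
Offset 21: leading byte 0xEB = 11101011 → 3-byte char #8 = EB AB AB.
Leading byte 0xEB = 11101011 matches 1110xxxx → 3-byte sequence.
Byte 1: 0xEB = 11101011, payload 1011 (4 bits).
Byte 2: 0xAB = 10101011 (10xxxxxx ✓), payload 101011.
Byte 3: 0xAB = 10101011 (10xxxxxx ✓), payload 101011.
Concatenate: 1011101011101011 = 0xBAEB (16 bits → U+BAEB).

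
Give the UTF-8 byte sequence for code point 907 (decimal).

U+038B = 0x38B = 907 decimal. In range U+0080–U+07FF → 2-byte form: 110xxxxx 10xxxxxx.
Binary (11 bits): 01110001011.
Split 5+6: 01110 | 001011.
Byte 1: 11001110 = 0xCE.
Byte 2: 10001011 = 0x8B.

CE 8B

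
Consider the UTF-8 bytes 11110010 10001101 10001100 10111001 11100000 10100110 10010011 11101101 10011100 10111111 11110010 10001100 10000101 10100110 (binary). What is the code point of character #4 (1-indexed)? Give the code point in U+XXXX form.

Offset 0: leading byte 0xF2 = 11110010 → 4-byte char #1 = F2 8D 8C B9.
Offset 4: leading byte 0xE0 = 11100000 → 3-byte char #2 = E0 A6 93.
Offset 7: leading byte 0xED = 11101101 → 3-byte char #3 = ED 9C BF.
Offset 10: leading byte 0xF2 = 11110010 → 4-byte char #4 = F2 8C 85 A6.
Leading byte 0xF2 = 11110010 matches 11110xxx → 4-byte sequence.
Byte 1: 0xF2 = 11110010, payload 010 (3 bits).
Byte 2: 0x8C = 10001100 (10xxxxxx ✓), payload 001100.
Byte 3: 0x85 = 10000101 (10xxxxxx ✓), payload 000101.
Byte 4: 0xA6 = 10100110 (10xxxxxx ✓), payload 100110.
Concatenate: 010001100000101100110 = 0x8C166 (21 bits → U+8C166).

U+8C166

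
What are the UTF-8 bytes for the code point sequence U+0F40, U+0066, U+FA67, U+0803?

U+0F40: 3-byte form → E0 BD 80.
U+0066: 1-byte form → 66.
U+FA67: 3-byte form → EF A9 A7.
U+0803: 3-byte form → E0 A0 83.
Concatenated (10 bytes): E0 BD 80 66 EF A9 A7 E0 A0 83.

E0 BD 80 66 EF A9 A7 E0 A0 83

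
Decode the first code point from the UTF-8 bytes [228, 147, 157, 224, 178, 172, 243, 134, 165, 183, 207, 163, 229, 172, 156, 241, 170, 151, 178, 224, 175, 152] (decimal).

U+44DD

Offset 0: leading byte 0xE4 = 11100100 → 3-byte char #1 = E4 93 9D.
Leading byte 0xE4 = 11100100 matches 1110xxxx → 3-byte sequence.
Byte 1: 0xE4 = 11100100, payload 0100 (4 bits).
Byte 2: 0x93 = 10010011 (10xxxxxx ✓), payload 010011.
Byte 3: 0x9D = 10011101 (10xxxxxx ✓), payload 011101.
Concatenate: 0100010011011101 = 0x44DD (16 bits → U+44DD).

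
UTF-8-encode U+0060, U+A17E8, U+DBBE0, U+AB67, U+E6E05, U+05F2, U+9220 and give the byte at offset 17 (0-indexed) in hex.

U+0060 → 1-byte form 60 at offsets 0–0.
U+A17E8 → 4-byte form F2 A1 9F A8 at offsets 1–4.
U+DBBE0 → 4-byte form F3 9B AF A0 at offsets 5–8.
U+AB67 → 3-byte form EA AD A7 at offsets 9–11.
U+E6E05 → 4-byte form F3 A6 B8 85 at offsets 12–15.
U+05F2 → 2-byte form D7 B2 at offsets 16–17.
Offset 17 falls in char 6's range; it's byte 2 of D7 B2 = 0xB2.

0xB2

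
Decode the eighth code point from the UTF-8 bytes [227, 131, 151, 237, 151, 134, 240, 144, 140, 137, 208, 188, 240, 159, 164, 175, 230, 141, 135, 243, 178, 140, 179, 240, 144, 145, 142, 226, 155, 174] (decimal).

U+1044E

Offset 0: leading byte 0xE3 = 11100011 → 3-byte char #1 = E3 83 97.
Offset 3: leading byte 0xED = 11101101 → 3-byte char #2 = ED 97 86.
Offset 6: leading byte 0xF0 = 11110000 → 4-byte char #3 = F0 90 8C 89.
Offset 10: leading byte 0xD0 = 11010000 → 2-byte char #4 = D0 BC.
Offset 12: leading byte 0xF0 = 11110000 → 4-byte char #5 = F0 9F A4 AF.
Offset 16: leading byte 0xE6 = 11100110 → 3-byte char #6 = E6 8D 87.
Offset 19: leading byte 0xF3 = 11110011 → 4-byte char #7 = F3 B2 8C B3.
Offset 23: leading byte 0xF0 = 11110000 → 4-byte char #8 = F0 90 91 8E.
Leading byte 0xF0 = 11110000 matches 11110xxx → 4-byte sequence.
Byte 1: 0xF0 = 11110000, payload 000 (3 bits).
Byte 2: 0x90 = 10010000 (10xxxxxx ✓), payload 010000.
Byte 3: 0x91 = 10010001 (10xxxxxx ✓), payload 010001.
Byte 4: 0x8E = 10001110 (10xxxxxx ✓), payload 001110.
Concatenate: 000010000010001001110 = 0x1044E (21 bits → U+1044E).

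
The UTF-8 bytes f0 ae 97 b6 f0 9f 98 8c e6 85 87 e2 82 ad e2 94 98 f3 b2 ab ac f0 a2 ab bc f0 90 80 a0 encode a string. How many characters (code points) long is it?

Byte at offset 0: 0xF0 = 11110000 → 4-byte char (#1). Advance 4.
Byte at offset 4: 0xF0 = 11110000 → 4-byte char (#2). Advance 4.
Byte at offset 8: 0xE6 = 11100110 → 3-byte char (#3). Advance 3.
Byte at offset 11: 0xE2 = 11100010 → 3-byte char (#4). Advance 3.
Byte at offset 14: 0xE2 = 11100010 → 3-byte char (#5). Advance 3.
Byte at offset 17: 0xF3 = 11110011 → 4-byte char (#6). Advance 4.
Byte at offset 21: 0xF0 = 11110000 → 4-byte char (#7). Advance 4.
Byte at offset 25: 0xF0 = 11110000 → 4-byte char (#8). Advance 4.
Reached end at offset 29 after 8 code points.

8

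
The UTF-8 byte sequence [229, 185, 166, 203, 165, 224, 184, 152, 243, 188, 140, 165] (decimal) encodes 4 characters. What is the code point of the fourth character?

Offset 0: leading byte 0xE5 = 11100101 → 3-byte char #1 = E5 B9 A6.
Offset 3: leading byte 0xCB = 11001011 → 2-byte char #2 = CB A5.
Offset 5: leading byte 0xE0 = 11100000 → 3-byte char #3 = E0 B8 98.
Offset 8: leading byte 0xF3 = 11110011 → 4-byte char #4 = F3 BC 8C A5.
Leading byte 0xF3 = 11110011 matches 11110xxx → 4-byte sequence.
Byte 1: 0xF3 = 11110011, payload 011 (3 bits).
Byte 2: 0xBC = 10111100 (10xxxxxx ✓), payload 111100.
Byte 3: 0x8C = 10001100 (10xxxxxx ✓), payload 001100.
Byte 4: 0xA5 = 10100101 (10xxxxxx ✓), payload 100101.
Concatenate: 011111100001100100101 = 0xFC325 (21 bits → U+FC325).

U+FC325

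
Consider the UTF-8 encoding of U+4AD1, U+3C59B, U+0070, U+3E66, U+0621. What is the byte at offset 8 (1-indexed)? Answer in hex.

1-indexed offset 8 is 0-indexed offset 7.
U+4AD1 → 3-byte form E4 AB 91 at offsets 0–2.
U+3C59B → 4-byte form F0 BC 96 9B at offsets 3–6.
U+0070 → 1-byte form 70 at offsets 7–7.
Offset 7 falls in char 3's range; it's byte 1 of 70 = 0x70.

0x70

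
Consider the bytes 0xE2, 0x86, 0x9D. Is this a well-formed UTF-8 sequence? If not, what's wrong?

Leading byte 0xE2 = 11100010 → 3-byte form.
Continuation bytes 0x86=10000110, 0x9D=10011101 all match 10xxxxxx.
Decoded value 0x219D is ≥ 0x800 (shortest form) and not a surrogate.

valid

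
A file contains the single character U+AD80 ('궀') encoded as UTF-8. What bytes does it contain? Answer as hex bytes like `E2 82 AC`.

EA B6 80

U+AD80 = 0xAD80 = 44416 decimal. In range U+0800–U+FFFF → 3-byte form: 1110xxxx 10xxxxxx 10xxxxxx.
Binary (16 bits): 1010110110000000.
Split 4+6+6: 1010 | 110110 | 000000.
Byte 1: 11101010 = 0xEA.
Byte 2: 10110110 = 0xB6.
Byte 3: 10000000 = 0x80.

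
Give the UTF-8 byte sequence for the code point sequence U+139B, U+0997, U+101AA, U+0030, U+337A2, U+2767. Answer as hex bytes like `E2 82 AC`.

U+139B: 3-byte form → E1 8E 9B.
U+0997: 3-byte form → E0 A6 97.
U+101AA: 4-byte form → F0 90 86 AA.
U+0030: 1-byte form → 30.
U+337A2: 4-byte form → F0 B3 9E A2.
U+2767: 3-byte form → E2 9D A7.
Concatenated (18 bytes): E1 8E 9B E0 A6 97 F0 90 86 AA 30 F0 B3 9E A2 E2 9D A7.

E1 8E 9B E0 A6 97 F0 90 86 AA 30 F0 B3 9E A2 E2 9D A7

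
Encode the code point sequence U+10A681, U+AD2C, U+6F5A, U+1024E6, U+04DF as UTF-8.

F4 8A 9A 81 EA B4 AC E6 BD 9A F4 82 93 A6 D3 9F

U+10A681: 4-byte form → F4 8A 9A 81.
U+AD2C: 3-byte form → EA B4 AC.
U+6F5A: 3-byte form → E6 BD 9A.
U+1024E6: 4-byte form → F4 82 93 A6.
U+04DF: 2-byte form → D3 9F.
Concatenated (16 bytes): F4 8A 9A 81 EA B4 AC E6 BD 9A F4 82 93 A6 D3 9F.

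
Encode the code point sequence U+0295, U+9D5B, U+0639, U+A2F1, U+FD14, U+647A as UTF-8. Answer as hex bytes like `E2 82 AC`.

CA 95 E9 B5 9B D8 B9 EA 8B B1 EF B4 94 E6 91 BA

U+0295: 2-byte form → CA 95.
U+9D5B: 3-byte form → E9 B5 9B.
U+0639: 2-byte form → D8 B9.
U+A2F1: 3-byte form → EA 8B B1.
U+FD14: 3-byte form → EF B4 94.
U+647A: 3-byte form → E6 91 BA.
Concatenated (16 bytes): CA 95 E9 B5 9B D8 B9 EA 8B B1 EF B4 94 E6 91 BA.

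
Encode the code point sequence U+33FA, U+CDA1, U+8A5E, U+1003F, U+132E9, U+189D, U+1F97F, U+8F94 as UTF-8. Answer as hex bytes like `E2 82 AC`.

E3 8F BA EC B6 A1 E8 A9 9E F0 90 80 BF F0 93 8B A9 E1 A2 9D F0 9F A5 BF E8 BE 94

U+33FA: 3-byte form → E3 8F BA.
U+CDA1: 3-byte form → EC B6 A1.
U+8A5E: 3-byte form → E8 A9 9E.
U+1003F: 4-byte form → F0 90 80 BF.
U+132E9: 4-byte form → F0 93 8B A9.
U+189D: 3-byte form → E1 A2 9D.
U+1F97F: 4-byte form → F0 9F A5 BF.
U+8F94: 3-byte form → E8 BE 94.
Concatenated (27 bytes): E3 8F BA EC B6 A1 E8 A9 9E F0 90 80 BF F0 93 8B A9 E1 A2 9D F0 9F A5 BF E8 BE 94.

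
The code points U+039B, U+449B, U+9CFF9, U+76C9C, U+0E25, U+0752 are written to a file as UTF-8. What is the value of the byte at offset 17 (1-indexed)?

0xDD

1-indexed offset 17 is 0-indexed offset 16.
U+039B → 2-byte form CE 9B at offsets 0–1.
U+449B → 3-byte form E4 92 9B at offsets 2–4.
U+9CFF9 → 4-byte form F2 9C BF B9 at offsets 5–8.
U+76C9C → 4-byte form F1 B6 B2 9C at offsets 9–12.
U+0E25 → 3-byte form E0 B8 A5 at offsets 13–15.
U+0752 → 2-byte form DD 92 at offsets 16–17.
Offset 16 falls in char 6's range; it's byte 1 of DD 92 = 0xDD.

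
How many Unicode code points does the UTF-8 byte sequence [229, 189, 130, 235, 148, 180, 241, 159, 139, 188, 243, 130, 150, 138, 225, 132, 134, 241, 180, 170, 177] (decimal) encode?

6

Byte at offset 0: 0xE5 = 11100101 → 3-byte char (#1). Advance 3.
Byte at offset 3: 0xEB = 11101011 → 3-byte char (#2). Advance 3.
Byte at offset 6: 0xF1 = 11110001 → 4-byte char (#3). Advance 4.
Byte at offset 10: 0xF3 = 11110011 → 4-byte char (#4). Advance 4.
Byte at offset 14: 0xE1 = 11100001 → 3-byte char (#5). Advance 3.
Byte at offset 17: 0xF1 = 11110001 → 4-byte char (#6). Advance 4.
Reached end at offset 21 after 6 code points.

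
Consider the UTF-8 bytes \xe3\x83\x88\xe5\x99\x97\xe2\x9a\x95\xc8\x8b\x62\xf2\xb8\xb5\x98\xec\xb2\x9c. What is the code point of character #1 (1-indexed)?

U+30C8

Offset 0: leading byte 0xE3 = 11100011 → 3-byte char #1 = E3 83 88.
Leading byte 0xE3 = 11100011 matches 1110xxxx → 3-byte sequence.
Byte 1: 0xE3 = 11100011, payload 0011 (4 bits).
Byte 2: 0x83 = 10000011 (10xxxxxx ✓), payload 000011.
Byte 3: 0x88 = 10001000 (10xxxxxx ✓), payload 001000.
Concatenate: 0011000011001000 = 0x30C8 (16 bits → U+30C8).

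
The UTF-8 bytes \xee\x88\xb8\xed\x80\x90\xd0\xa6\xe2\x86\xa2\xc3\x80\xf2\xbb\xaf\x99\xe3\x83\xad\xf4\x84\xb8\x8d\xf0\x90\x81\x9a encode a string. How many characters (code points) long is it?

Byte at offset 0: 0xEE = 11101110 → 3-byte char (#1). Advance 3.
Byte at offset 3: 0xED = 11101101 → 3-byte char (#2). Advance 3.
Byte at offset 6: 0xD0 = 11010000 → 2-byte char (#3). Advance 2.
Byte at offset 8: 0xE2 = 11100010 → 3-byte char (#4). Advance 3.
Byte at offset 11: 0xC3 = 11000011 → 2-byte char (#5). Advance 2.
Byte at offset 13: 0xF2 = 11110010 → 4-byte char (#6). Advance 4.
Byte at offset 17: 0xE3 = 11100011 → 3-byte char (#7). Advance 3.
Byte at offset 20: 0xF4 = 11110100 → 4-byte char (#8). Advance 4.
Byte at offset 24: 0xF0 = 11110000 → 4-byte char (#9). Advance 4.
Reached end at offset 28 after 9 code points.

9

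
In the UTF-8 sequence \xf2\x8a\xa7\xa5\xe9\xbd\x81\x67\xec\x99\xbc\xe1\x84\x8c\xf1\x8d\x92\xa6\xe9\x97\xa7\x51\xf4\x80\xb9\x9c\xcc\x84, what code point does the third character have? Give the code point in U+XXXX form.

U+0067

Offset 0: leading byte 0xF2 = 11110010 → 4-byte char #1 = F2 8A A7 A5.
Offset 4: leading byte 0xE9 = 11101001 → 3-byte char #2 = E9 BD 81.
Offset 7: leading byte 0x67 = 01100111 → 1-byte char #3 = 67.
Leading byte 0x67 = 01100111 matches 0xxxxxxx → 1-byte sequence.
Byte 1: 0x67 = 01100111, payload 1100111 (7 bits).
Concatenate: 1100111 = 0x67 (7 bits → U+0067).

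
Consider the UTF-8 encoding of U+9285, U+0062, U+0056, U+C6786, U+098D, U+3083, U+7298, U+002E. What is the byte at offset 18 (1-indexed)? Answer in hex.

1-indexed offset 18 is 0-indexed offset 17.
U+9285 → 3-byte form E9 8A 85 at offsets 0–2.
U+0062 → 1-byte form 62 at offsets 3–3.
U+0056 → 1-byte form 56 at offsets 4–4.
U+C6786 → 4-byte form F3 86 9E 86 at offsets 5–8.
U+098D → 3-byte form E0 A6 8D at offsets 9–11.
U+3083 → 3-byte form E3 82 83 at offsets 12–14.
U+7298 → 3-byte form E7 8A 98 at offsets 15–17.
Offset 17 falls in char 7's range; it's byte 3 of E7 8A 98 = 0x98.

0x98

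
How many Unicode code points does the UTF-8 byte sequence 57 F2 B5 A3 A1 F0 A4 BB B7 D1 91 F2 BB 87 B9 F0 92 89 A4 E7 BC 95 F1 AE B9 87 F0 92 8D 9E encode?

Byte at offset 0: 0x57 = 01010111 → 1-byte char (#1). Advance 1.
Byte at offset 1: 0xF2 = 11110010 → 4-byte char (#2). Advance 4.
Byte at offset 5: 0xF0 = 11110000 → 4-byte char (#3). Advance 4.
Byte at offset 9: 0xD1 = 11010001 → 2-byte char (#4). Advance 2.
Byte at offset 11: 0xF2 = 11110010 → 4-byte char (#5). Advance 4.
Byte at offset 15: 0xF0 = 11110000 → 4-byte char (#6). Advance 4.
Byte at offset 19: 0xE7 = 11100111 → 3-byte char (#7). Advance 3.
Byte at offset 22: 0xF1 = 11110001 → 4-byte char (#8). Advance 4.
Byte at offset 26: 0xF0 = 11110000 → 4-byte char (#9). Advance 4.
Reached end at offset 30 after 9 code points.

9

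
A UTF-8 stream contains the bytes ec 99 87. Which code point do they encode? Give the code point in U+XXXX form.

U+C647

Leading byte 0xEC = 11101100 matches 1110xxxx → 3-byte sequence.
Byte 1: 0xEC = 11101100, payload 1100 (4 bits).
Byte 2: 0x99 = 10011001 (10xxxxxx ✓), payload 011001.
Byte 3: 0x87 = 10000111 (10xxxxxx ✓), payload 000111.
Concatenate: 1100011001000111 = 0xC647 (16 bits → U+C647).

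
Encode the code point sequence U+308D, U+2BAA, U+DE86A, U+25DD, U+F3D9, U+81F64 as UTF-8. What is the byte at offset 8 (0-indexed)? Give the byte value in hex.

0xA1

U+308D → 3-byte form E3 82 8D at offsets 0–2.
U+2BAA → 3-byte form E2 AE AA at offsets 3–5.
U+DE86A → 4-byte form F3 9E A1 AA at offsets 6–9.
Offset 8 falls in char 3's range; it's byte 3 of F3 9E A1 AA = 0xA1.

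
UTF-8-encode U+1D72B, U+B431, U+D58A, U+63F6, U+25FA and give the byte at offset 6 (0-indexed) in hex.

0xB1

U+1D72B → 4-byte form F0 9D 9C AB at offsets 0–3.
U+B431 → 3-byte form EB 90 B1 at offsets 4–6.
Offset 6 falls in char 2's range; it's byte 3 of EB 90 B1 = 0xB1.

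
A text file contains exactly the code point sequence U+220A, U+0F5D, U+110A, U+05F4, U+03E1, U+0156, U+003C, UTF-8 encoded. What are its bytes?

U+220A: 3-byte form → E2 88 8A.
U+0F5D: 3-byte form → E0 BD 9D.
U+110A: 3-byte form → E1 84 8A.
U+05F4: 2-byte form → D7 B4.
U+03E1: 2-byte form → CF A1.
U+0156: 2-byte form → C5 96.
U+003C: 1-byte form → 3C.
Concatenated (16 bytes): E2 88 8A E0 BD 9D E1 84 8A D7 B4 CF A1 C5 96 3C.

E2 88 8A E0 BD 9D E1 84 8A D7 B4 CF A1 C5 96 3C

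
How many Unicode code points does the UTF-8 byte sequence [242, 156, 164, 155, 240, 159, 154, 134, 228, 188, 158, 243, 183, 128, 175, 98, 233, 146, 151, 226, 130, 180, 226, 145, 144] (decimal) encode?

8

Byte at offset 0: 0xF2 = 11110010 → 4-byte char (#1). Advance 4.
Byte at offset 4: 0xF0 = 11110000 → 4-byte char (#2). Advance 4.
Byte at offset 8: 0xE4 = 11100100 → 3-byte char (#3). Advance 3.
Byte at offset 11: 0xF3 = 11110011 → 4-byte char (#4). Advance 4.
Byte at offset 15: 0x62 = 01100010 → 1-byte char (#5). Advance 1.
Byte at offset 16: 0xE9 = 11101001 → 3-byte char (#6). Advance 3.
Byte at offset 19: 0xE2 = 11100010 → 3-byte char (#7). Advance 3.
Byte at offset 22: 0xE2 = 11100010 → 3-byte char (#8). Advance 3.
Reached end at offset 25 after 8 code points.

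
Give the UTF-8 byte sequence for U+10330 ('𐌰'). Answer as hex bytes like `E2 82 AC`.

F0 90 8C B0

U+10330 = 0x10330 = 66352 decimal. In range U+10000–U+10FFFF → 4-byte form: 11110xxx 10xxxxxx 10xxxxxx 10xxxxxx.
Binary (21 bits): 000010000001100110000.
Split 3+6+6+6: 000 | 010000 | 001100 | 110000.
Byte 1: 11110000 = 0xF0.
Byte 2: 10010000 = 0x90.
Byte 3: 10001100 = 0x8C.
Byte 4: 10110000 = 0xB0.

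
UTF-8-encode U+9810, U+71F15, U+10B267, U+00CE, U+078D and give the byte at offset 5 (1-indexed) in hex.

0xB1

1-indexed offset 5 is 0-indexed offset 4.
U+9810 → 3-byte form E9 A0 90 at offsets 0–2.
U+71F15 → 4-byte form F1 B1 BC 95 at offsets 3–6.
Offset 4 falls in char 2's range; it's byte 2 of F1 B1 BC 95 = 0xB1.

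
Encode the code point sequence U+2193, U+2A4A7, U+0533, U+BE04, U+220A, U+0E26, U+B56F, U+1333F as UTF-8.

U+2193: 3-byte form → E2 86 93.
U+2A4A7: 4-byte form → F0 AA 92 A7.
U+0533: 2-byte form → D4 B3.
U+BE04: 3-byte form → EB B8 84.
U+220A: 3-byte form → E2 88 8A.
U+0E26: 3-byte form → E0 B8 A6.
U+B56F: 3-byte form → EB 95 AF.
U+1333F: 4-byte form → F0 93 8C BF.
Concatenated (25 bytes): E2 86 93 F0 AA 92 A7 D4 B3 EB B8 84 E2 88 8A E0 B8 A6 EB 95 AF F0 93 8C BF.

E2 86 93 F0 AA 92 A7 D4 B3 EB B8 84 E2 88 8A E0 B8 A6 EB 95 AF F0 93 8C BF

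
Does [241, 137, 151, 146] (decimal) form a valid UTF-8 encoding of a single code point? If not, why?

valid

Leading byte 0xF1 = 11110001 → 4-byte form.
Continuation bytes 0x89=10001001, 0x97=10010111, 0x92=10010010 all match 10xxxxxx.
Decoded value 0x495D2 is ≥ 0x10000 (shortest form) and not a surrogate.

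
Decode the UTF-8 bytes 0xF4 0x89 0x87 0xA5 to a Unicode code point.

U+1091E5

Leading byte 0xF4 = 11110100 matches 11110xxx → 4-byte sequence.
Byte 1: 0xF4 = 11110100, payload 100 (3 bits).
Byte 2: 0x89 = 10001001 (10xxxxxx ✓), payload 001001.
Byte 3: 0x87 = 10000111 (10xxxxxx ✓), payload 000111.
Byte 4: 0xA5 = 10100101 (10xxxxxx ✓), payload 100101.
Concatenate: 100001001000111100101 = 0x1091E5 (21 bits → U+1091E5).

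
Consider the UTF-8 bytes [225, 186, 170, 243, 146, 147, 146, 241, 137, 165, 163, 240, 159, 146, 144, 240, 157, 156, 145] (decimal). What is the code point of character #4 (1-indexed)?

U+1F490

Offset 0: leading byte 0xE1 = 11100001 → 3-byte char #1 = E1 BA AA.
Offset 3: leading byte 0xF3 = 11110011 → 4-byte char #2 = F3 92 93 92.
Offset 7: leading byte 0xF1 = 11110001 → 4-byte char #3 = F1 89 A5 A3.
Offset 11: leading byte 0xF0 = 11110000 → 4-byte char #4 = F0 9F 92 90.
Leading byte 0xF0 = 11110000 matches 11110xxx → 4-byte sequence.
Byte 1: 0xF0 = 11110000, payload 000 (3 bits).
Byte 2: 0x9F = 10011111 (10xxxxxx ✓), payload 011111.
Byte 3: 0x92 = 10010010 (10xxxxxx ✓), payload 010010.
Byte 4: 0x90 = 10010000 (10xxxxxx ✓), payload 010000.
Concatenate: 000011111010010010000 = 0x1F490 (21 bits → U+1F490).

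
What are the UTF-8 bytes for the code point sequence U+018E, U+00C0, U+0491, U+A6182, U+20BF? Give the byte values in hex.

C6 8E C3 80 D2 91 F2 A6 86 82 E2 82 BF

U+018E: 2-byte form → C6 8E.
U+00C0: 2-byte form → C3 80.
U+0491: 2-byte form → D2 91.
U+A6182: 4-byte form → F2 A6 86 82.
U+20BF: 3-byte form → E2 82 BF.
Concatenated (13 bytes): C6 8E C3 80 D2 91 F2 A6 86 82 E2 82 BF.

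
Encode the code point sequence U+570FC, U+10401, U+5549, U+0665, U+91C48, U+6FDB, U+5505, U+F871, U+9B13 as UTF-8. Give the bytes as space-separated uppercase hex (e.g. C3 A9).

F1 97 83 BC F0 90 90 81 E5 95 89 D9 A5 F2 91 B1 88 E6 BF 9B E5 94 85 EF A1 B1 E9 AC 93

U+570FC: 4-byte form → F1 97 83 BC.
U+10401: 4-byte form → F0 90 90 81.
U+5549: 3-byte form → E5 95 89.
U+0665: 2-byte form → D9 A5.
U+91C48: 4-byte form → F2 91 B1 88.
U+6FDB: 3-byte form → E6 BF 9B.
U+5505: 3-byte form → E5 94 85.
U+F871: 3-byte form → EF A1 B1.
U+9B13: 3-byte form → E9 AC 93.
Concatenated (29 bytes): F1 97 83 BC F0 90 90 81 E5 95 89 D9 A5 F2 91 B1 88 E6 BF 9B E5 94 85 EF A1 B1 E9 AC 93.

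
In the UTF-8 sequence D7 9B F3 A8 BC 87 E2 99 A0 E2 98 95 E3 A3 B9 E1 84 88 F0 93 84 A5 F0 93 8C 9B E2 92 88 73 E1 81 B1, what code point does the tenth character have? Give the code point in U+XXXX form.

U+0073

Offset 0: leading byte 0xD7 = 11010111 → 2-byte char #1 = D7 9B.
Offset 2: leading byte 0xF3 = 11110011 → 4-byte char #2 = F3 A8 BC 87.
Offset 6: leading byte 0xE2 = 11100010 → 3-byte char #3 = E2 99 A0.
Offset 9: leading byte 0xE2 = 11100010 → 3-byte char #4 = E2 98 95.
Offset 12: leading byte 0xE3 = 11100011 → 3-byte char #5 = E3 A3 B9.
Offset 15: leading byte 0xE1 = 11100001 → 3-byte char #6 = E1 84 88.
Offset 18: leading byte 0xF0 = 11110000 → 4-byte char #7 = F0 93 84 A5.
Offset 22: leading byte 0xF0 = 11110000 → 4-byte char #8 = F0 93 8C 9B.
Offset 26: leading byte 0xE2 = 11100010 → 3-byte char #9 = E2 92 88.
Offset 29: leading byte 0x73 = 01110011 → 1-byte char #10 = 73.
Leading byte 0x73 = 01110011 matches 0xxxxxxx → 1-byte sequence.
Byte 1: 0x73 = 01110011, payload 1110011 (7 bits).
Concatenate: 1110011 = 0x73 (7 bits → U+0073).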